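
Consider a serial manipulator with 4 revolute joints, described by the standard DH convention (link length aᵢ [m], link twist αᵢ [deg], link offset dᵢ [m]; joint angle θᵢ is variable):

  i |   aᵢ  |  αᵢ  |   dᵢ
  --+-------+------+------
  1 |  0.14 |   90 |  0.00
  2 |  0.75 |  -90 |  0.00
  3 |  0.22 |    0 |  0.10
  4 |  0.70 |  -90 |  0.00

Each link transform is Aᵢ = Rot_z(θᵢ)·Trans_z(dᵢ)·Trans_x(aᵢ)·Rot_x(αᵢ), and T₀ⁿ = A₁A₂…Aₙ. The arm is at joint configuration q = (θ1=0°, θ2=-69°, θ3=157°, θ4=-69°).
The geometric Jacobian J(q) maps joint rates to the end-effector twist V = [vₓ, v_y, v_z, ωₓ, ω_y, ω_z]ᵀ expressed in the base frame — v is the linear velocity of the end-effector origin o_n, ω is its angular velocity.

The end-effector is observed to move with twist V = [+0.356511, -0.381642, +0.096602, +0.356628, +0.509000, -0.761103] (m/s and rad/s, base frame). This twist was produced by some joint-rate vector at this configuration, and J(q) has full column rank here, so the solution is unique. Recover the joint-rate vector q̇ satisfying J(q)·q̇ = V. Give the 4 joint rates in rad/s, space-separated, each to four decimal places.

o_n = [0.4383, 0.7855, -0.4981]
J₁: ẑ×o_n = [-0.7855, 0.4383, 0.0000], ω = ẑ
J2: z=[0.0000, -1.0000, 0.0000] o=[0.1400, 0.0000, 0.0000] → [0.4981, 0.0000, 0.2983, 0.0000, -1.0000, 0.0000]
J3: z=[0.9336, -0.0000, 0.3584] o=[0.4088, -0.0000, -0.7002] → [-0.2815, -0.1781, 0.7334, 0.9336, -0.0000, 0.3584]
J4: z=[0.9336, -0.0000, 0.3584] o=[0.4296, 0.0860, -0.4753] → [-0.2507, 0.0244, 0.6531, 0.9336, -0.0000, 0.3584]
q̇ = J⁺·V = [-0.8980, -0.5090, -0.0130, 0.3950]

-0.8980 -0.5090 -0.0130 0.3950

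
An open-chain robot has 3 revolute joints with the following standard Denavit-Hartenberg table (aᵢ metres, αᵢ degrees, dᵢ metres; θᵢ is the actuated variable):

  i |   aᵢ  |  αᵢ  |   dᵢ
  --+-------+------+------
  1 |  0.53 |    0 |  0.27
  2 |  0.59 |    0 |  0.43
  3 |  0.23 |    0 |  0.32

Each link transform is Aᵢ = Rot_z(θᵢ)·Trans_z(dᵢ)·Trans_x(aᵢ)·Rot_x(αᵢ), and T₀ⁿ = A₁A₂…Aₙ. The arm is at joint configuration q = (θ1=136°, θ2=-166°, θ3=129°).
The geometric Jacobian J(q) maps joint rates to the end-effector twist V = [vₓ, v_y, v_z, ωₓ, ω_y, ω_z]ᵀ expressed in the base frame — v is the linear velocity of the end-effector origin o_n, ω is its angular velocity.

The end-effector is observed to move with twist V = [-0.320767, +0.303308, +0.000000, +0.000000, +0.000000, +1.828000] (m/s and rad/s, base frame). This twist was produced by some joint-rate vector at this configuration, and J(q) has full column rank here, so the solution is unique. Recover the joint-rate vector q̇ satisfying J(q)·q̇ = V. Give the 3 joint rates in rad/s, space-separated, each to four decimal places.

o_n = [0.0937, 0.3003, 1.0200]
J₁: ẑ×o_n = [-0.3003, 0.0937, 0.0000], ω = ẑ
J2: z=[0.0000, 0.0000, 1.0000] o=[-0.3813, 0.3682, 0.2700] → [0.0678, 0.4750, -0.0000, 0.0000, 0.0000, 1.0000]
J3: z=[0.0000, 0.0000, 1.0000] o=[0.1297, 0.0732, 0.7000] → [-0.2272, -0.0360, 0.0000, 0.0000, 0.0000, 1.0000]
q̇ = J⁺·V = [0.8010, 0.5190, 0.5080]

0.8010 0.5190 0.5080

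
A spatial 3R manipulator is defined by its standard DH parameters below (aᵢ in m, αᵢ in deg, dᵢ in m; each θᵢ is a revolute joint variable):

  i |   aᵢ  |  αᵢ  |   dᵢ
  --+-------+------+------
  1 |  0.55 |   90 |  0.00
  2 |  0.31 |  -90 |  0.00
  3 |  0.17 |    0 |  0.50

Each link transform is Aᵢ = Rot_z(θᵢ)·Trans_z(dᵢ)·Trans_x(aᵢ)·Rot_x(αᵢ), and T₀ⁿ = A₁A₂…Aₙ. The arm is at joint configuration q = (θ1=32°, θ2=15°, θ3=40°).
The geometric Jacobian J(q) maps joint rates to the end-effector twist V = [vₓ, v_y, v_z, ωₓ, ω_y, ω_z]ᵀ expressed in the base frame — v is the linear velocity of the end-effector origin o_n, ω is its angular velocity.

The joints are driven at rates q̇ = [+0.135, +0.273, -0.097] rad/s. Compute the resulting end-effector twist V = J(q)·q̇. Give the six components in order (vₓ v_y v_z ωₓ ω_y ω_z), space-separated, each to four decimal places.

o_n = [0.6594, 0.5409, 0.5969]
J₁: ẑ×o_n = [-0.5409, 0.6594, 0.0000], ω = ẑ
J2: z=[0.5299, -0.8480, 0.0000] o=[0.4664, 0.2915, 0.0000] → [-0.5062, -0.3163, 0.2958, 0.5299, -0.8480, 0.0000]
J3: z=[-0.2195, -0.1372, 0.9659] o=[0.7204, 0.4501, 0.0802] → [-0.1585, 0.0545, -0.0283, -0.2195, -0.1372, 0.9659]
V = J·q̇ = [-0.1958, -0.0026, 0.0835, 0.1660, -0.2182, 0.0413]

-0.1958 -0.0026 0.0835 0.1660 -0.2182 0.0413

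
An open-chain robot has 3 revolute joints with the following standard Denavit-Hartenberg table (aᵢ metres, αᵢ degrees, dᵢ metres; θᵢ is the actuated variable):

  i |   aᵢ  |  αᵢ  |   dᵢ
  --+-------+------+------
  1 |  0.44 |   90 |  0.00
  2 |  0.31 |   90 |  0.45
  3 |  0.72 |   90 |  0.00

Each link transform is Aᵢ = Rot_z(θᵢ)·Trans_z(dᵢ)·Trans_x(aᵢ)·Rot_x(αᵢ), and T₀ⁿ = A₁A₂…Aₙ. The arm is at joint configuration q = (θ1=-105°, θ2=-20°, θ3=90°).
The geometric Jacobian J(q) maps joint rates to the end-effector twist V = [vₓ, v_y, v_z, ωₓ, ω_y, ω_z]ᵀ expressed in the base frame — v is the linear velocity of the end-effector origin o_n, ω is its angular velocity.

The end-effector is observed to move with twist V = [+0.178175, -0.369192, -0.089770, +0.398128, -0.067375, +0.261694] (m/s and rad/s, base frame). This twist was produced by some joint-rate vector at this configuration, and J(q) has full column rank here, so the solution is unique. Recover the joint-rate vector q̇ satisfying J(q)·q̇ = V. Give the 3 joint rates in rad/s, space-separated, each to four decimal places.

0.3660 -0.4020 0.1110

o_n = [-1.3194, -0.4036, -0.1060]
J₁: ẑ×o_n = [0.4036, -1.3194, 0.0000], ω = ẑ
J2: z=[-0.9659, 0.2588, 0.0000] o=[-0.1139, -0.4250, 0.0000] → [-0.0274, -0.1024, 0.2913, -0.9659, 0.2588, 0.0000]
J3: z=[0.0885, 0.3304, -0.9397] o=[-0.6239, -0.5899, -0.1060] → [0.1751, 0.6535, 0.2463, 0.0885, 0.3304, -0.9397]
q̇ = J⁺·V = [0.3660, -0.4020, 0.1110]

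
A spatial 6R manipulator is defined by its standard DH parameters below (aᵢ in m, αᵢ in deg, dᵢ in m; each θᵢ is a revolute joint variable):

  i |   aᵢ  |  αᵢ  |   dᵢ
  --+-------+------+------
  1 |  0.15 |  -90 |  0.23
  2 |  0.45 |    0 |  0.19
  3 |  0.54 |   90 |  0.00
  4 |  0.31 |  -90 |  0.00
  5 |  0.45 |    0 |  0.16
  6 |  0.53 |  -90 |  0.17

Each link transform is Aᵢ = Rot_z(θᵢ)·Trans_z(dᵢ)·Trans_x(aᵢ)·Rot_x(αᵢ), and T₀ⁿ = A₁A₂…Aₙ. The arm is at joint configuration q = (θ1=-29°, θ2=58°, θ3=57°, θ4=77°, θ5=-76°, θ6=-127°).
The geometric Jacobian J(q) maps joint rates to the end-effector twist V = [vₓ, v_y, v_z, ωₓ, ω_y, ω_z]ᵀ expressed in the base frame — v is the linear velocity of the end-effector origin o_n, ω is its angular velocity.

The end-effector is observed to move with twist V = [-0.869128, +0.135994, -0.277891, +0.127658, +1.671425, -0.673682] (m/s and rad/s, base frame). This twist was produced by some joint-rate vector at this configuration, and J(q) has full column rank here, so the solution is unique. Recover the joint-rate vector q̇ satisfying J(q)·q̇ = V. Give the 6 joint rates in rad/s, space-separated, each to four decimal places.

-0.4200 0.8370 0.8080 -0.5260 -0.8790 0.3400

o_n = [0.5422, -0.0753, -0.4326]
J₁: ẑ×o_n = [0.0753, 0.5422, -0.0000], ω = ẑ
J2: z=[0.4848, 0.8746, 0.0000] o=[0.1312, -0.0727, 0.2300] → [-0.5795, 0.3212, -0.3607, 0.4848, 0.8746, 0.0000]
J3: z=[0.4848, 0.8746, 0.0000] o=[0.4319, -0.0222, -0.1516] → [-0.2457, 0.1362, -0.1223, 0.4848, 0.8746, 0.0000]
J4: z=[0.7927, -0.4394, -0.4226] o=[0.2323, 0.0885, -0.6410] → [-0.1608, -0.2962, 0.0063, 0.7927, -0.4394, -0.4226]
J5: z=[0.4692, -0.0029, 0.8831] o=[0.3529, 0.3670, -0.7042] → [0.3898, 0.0397, -0.2070, 0.4692, -0.0029, 0.8831]
J6: z=[0.4692, -0.0029, 0.8831] o=[0.8165, 0.2724, -0.7697] → [0.3061, -0.4004, -0.1640, 0.4692, -0.0029, 0.8831]
q̇ = J⁺·V = [-0.4200, 0.8370, 0.8080, -0.5260, -0.8790, 0.3400]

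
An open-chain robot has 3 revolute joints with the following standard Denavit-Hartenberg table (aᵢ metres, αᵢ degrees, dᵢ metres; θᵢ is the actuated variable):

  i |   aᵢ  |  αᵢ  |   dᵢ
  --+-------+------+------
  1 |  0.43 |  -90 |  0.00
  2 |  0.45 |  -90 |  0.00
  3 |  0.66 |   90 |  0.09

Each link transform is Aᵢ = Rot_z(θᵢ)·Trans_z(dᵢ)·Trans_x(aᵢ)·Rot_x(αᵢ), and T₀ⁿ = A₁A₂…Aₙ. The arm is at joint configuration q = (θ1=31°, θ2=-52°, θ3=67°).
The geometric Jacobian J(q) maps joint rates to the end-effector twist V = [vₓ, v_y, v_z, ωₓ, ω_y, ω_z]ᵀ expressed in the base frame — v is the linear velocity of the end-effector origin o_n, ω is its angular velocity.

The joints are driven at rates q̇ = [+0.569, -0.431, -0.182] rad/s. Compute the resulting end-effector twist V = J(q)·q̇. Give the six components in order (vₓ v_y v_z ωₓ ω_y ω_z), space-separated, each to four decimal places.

o_n = [1.1158, -0.0383, 0.5024]
J₁: ẑ×o_n = [0.0383, 1.1158, -0.0000], ω = ẑ
J2: z=[-0.5150, 0.8572, 0.0000] o=[0.3686, 0.2215, 0.0000] → [0.4306, 0.2588, -0.5067, -0.5150, 0.8572, 0.0000]
J3: z=[0.6755, 0.4059, -0.6157] o=[0.6061, 0.3642, 0.3546] → [-0.1878, -0.4137, -0.4787, 0.6755, 0.4059, -0.6157]
V = J·q̇ = [-0.1296, 0.5987, 0.3055, 0.0990, -0.4433, 0.6811]

-0.1296 0.5987 0.3055 0.0990 -0.4433 0.6811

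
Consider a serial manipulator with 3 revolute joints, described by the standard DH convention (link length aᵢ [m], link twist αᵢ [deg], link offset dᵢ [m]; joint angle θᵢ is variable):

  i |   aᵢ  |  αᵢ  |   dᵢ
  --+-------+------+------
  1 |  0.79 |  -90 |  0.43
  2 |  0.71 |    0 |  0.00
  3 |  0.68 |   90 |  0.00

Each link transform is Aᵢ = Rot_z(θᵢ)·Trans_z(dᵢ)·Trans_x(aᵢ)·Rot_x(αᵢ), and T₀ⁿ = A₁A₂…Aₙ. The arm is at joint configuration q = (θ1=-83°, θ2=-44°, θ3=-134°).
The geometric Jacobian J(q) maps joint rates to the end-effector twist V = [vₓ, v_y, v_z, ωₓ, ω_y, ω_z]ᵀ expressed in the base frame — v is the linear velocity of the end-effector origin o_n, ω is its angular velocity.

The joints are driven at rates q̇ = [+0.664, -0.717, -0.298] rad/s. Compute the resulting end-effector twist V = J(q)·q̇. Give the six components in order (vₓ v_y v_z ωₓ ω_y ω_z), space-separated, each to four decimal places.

0.3633 0.4252 -0.3236 -1.0074 -0.1237 0.6640

o_n = [0.0757, -0.6165, 0.9469]
J₁: ẑ×o_n = [0.6165, 0.0757, -0.0000], ω = ẑ
J2: z=[0.9925, 0.1219, 0.0000] o=[0.0963, -0.7841, 0.4300] → [0.0630, -0.5131, 0.1689, 0.9925, 0.1219, 0.0000]
J3: z=[0.9925, 0.1219, 0.0000] o=[0.1585, -1.2910, 0.9232] → [0.0029, -0.0236, 0.6796, 0.9925, 0.1219, 0.0000]
V = J·q̇ = [0.3633, 0.4252, -0.3236, -1.0074, -0.1237, 0.6640]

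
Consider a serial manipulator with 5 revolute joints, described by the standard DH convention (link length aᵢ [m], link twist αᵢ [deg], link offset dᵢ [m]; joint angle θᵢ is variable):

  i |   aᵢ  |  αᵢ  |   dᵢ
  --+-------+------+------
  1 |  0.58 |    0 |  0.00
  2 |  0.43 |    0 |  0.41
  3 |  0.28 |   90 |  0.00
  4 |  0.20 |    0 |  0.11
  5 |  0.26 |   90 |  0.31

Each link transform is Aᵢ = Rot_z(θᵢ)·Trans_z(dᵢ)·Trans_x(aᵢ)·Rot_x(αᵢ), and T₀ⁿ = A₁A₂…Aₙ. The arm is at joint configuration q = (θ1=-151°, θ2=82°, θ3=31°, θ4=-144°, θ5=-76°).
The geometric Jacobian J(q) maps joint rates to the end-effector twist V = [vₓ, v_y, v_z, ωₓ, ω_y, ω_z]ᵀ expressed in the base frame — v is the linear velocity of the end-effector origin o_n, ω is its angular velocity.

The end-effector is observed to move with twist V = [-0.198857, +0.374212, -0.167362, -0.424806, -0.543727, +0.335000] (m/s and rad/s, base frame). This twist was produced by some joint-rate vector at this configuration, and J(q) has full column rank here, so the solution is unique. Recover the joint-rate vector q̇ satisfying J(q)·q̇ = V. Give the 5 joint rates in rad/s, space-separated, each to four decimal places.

-0.8270 0.8600 0.3020 0.1850 0.5050

o_n = [-0.6756, -0.9637, 0.4596]
J₁: ẑ×o_n = [0.9637, -0.6756, 0.0000], ω = ẑ
J2: z=[0.0000, 0.0000, 1.0000] o=[-0.5073, -0.2812, 0.0000] → [0.6826, -0.1683, 0.0000, 0.0000, 0.0000, 1.0000]
J3: z=[0.0000, 0.0000, 1.0000] o=[-0.3532, -0.6826, 0.4100] → [0.2811, -0.3224, 0.0000, 0.0000, 0.0000, 1.0000]
J4: z=[-0.6157, -0.7880, 0.0000] o=[-0.1325, -0.8550, 0.4100] → [-0.0391, 0.0305, -0.3610, -0.6157, -0.7880, 0.0000]
J5: z=[-0.6157, -0.7880, 0.0000] o=[-0.3278, -0.8421, 0.2924] → [-0.1317, 0.1029, -0.1992, -0.6157, -0.7880, 0.0000]
q̇ = J⁺·V = [-0.8270, 0.8600, 0.3020, 0.1850, 0.5050]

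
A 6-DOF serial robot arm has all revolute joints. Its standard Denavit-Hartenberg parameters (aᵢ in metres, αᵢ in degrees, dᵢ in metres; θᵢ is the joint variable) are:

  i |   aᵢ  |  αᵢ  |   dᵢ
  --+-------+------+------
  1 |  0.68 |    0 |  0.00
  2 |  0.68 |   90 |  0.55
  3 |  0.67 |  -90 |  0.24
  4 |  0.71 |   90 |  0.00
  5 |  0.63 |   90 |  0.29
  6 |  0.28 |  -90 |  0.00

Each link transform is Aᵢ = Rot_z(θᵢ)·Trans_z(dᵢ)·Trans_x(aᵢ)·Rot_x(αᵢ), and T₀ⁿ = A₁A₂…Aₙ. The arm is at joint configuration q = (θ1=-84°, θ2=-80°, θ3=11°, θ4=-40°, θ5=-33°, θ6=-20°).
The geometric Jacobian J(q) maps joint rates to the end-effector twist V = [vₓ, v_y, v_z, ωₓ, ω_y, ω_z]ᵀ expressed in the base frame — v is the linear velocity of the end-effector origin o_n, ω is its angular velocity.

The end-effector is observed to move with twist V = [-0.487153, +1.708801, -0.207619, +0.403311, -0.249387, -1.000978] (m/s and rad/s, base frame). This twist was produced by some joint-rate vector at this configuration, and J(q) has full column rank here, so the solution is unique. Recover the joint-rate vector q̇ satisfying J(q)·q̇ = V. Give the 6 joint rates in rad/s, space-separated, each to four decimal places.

o_n = [-2.6065, -0.0640, 0.3898]
J₁: ẑ×o_n = [0.0640, -2.6065, 0.0000], ω = ẑ
J2: z=[0.0000, 0.0000, 1.0000] o=[0.0711, -0.6763, 0.0000] → [-0.6123, -2.6776, 0.0000, 0.0000, 0.0000, 1.0000]
J3: z=[-0.2756, 0.9613, 0.0000] o=[-0.5826, -0.8637, 0.5500] → [-0.1540, -0.0442, 1.7251, -0.2756, 0.9613, 0.0000]
J4: z=[0.1834, 0.0526, 0.9816] o=[-1.2809, -0.8143, 0.6778] → [-0.7517, -1.2484, 0.2073, 0.1834, 0.0526, 0.9816]
J5: z=[0.3954, 0.9103, -0.1226] o=[-1.9200, -0.5228, 0.7816] → [-0.3004, 0.2391, 0.8064, 0.3954, 0.9103, -0.1226]
J6: z=[0.3364, -0.2677, -0.9029] o=[-2.3438, -0.0599, 0.4865] → [0.0222, 0.2697, -0.0717, 0.3364, -0.2677, -0.9029]
q̇ = J⁺·V = [-0.9780, 0.2010, -0.1920, 0.4180, 0.1070, 0.6880]

-0.9780 0.2010 -0.1920 0.4180 0.1070 0.6880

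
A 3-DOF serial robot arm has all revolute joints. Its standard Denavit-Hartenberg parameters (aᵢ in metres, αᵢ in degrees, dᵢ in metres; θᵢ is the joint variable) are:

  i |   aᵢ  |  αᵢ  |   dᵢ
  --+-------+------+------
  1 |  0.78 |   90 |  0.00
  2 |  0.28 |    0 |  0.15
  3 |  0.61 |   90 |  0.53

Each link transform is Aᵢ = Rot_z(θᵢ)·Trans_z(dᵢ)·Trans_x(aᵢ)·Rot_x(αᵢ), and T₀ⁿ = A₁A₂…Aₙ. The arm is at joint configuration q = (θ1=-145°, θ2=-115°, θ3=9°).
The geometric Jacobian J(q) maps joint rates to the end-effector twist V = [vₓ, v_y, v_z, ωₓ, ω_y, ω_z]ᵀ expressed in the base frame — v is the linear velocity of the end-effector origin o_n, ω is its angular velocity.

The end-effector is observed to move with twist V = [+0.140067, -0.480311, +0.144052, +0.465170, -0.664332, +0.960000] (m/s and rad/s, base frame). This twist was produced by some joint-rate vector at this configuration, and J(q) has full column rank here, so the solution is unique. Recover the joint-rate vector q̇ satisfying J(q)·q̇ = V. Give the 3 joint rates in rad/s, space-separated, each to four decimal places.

0.9600 -0.0650 -0.7460

o_n = [-0.7943, 0.2739, -0.8401]
J₁: ẑ×o_n = [-0.2739, -0.7943, 0.0000], ω = ẑ
J2: z=[-0.5736, 0.8192, 0.0000] o=[-0.6389, -0.4474, 0.0000] → [-0.6882, -0.4819, -0.2865, -0.5736, 0.8192, 0.0000]
J3: z=[-0.5736, 0.8192, 0.0000] o=[-0.6280, -0.2566, -0.2538] → [-0.4803, -0.3363, -0.1681, -0.5736, 0.8192, 0.0000]
q̇ = J⁺·V = [0.9600, -0.0650, -0.7460]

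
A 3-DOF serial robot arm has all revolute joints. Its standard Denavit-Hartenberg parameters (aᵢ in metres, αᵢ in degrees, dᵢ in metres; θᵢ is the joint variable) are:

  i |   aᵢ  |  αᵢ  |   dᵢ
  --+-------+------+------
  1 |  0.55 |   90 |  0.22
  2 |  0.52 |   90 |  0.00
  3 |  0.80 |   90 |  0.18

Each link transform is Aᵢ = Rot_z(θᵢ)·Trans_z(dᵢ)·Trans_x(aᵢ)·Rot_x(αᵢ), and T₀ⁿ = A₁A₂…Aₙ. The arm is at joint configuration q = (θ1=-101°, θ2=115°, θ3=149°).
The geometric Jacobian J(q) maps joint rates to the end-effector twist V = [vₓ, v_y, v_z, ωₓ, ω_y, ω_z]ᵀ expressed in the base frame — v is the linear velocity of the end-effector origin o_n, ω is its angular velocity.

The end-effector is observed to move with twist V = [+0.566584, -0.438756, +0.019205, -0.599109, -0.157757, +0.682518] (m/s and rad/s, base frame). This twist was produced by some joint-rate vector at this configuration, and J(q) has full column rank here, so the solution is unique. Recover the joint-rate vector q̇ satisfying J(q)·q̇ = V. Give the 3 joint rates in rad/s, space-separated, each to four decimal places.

0.5570 0.5580 0.2970

o_n = [-0.5539, -0.6902, 0.1459]
J₁: ẑ×o_n = [0.6902, -0.5539, 0.0000], ω = ẑ
J2: z=[-0.9816, 0.1908, 0.0000] o=[-0.1049, -0.5399, 0.2200] → [-0.0141, -0.0728, 0.2332, -0.9816, 0.1908, 0.0000]
J3: z=[-0.1729, -0.8897, 0.4226] o=[-0.0630, -0.3242, 0.6913] → [0.6399, -0.3018, -0.3734, -0.1729, -0.8897, 0.4226]
q̇ = J⁺·V = [0.5570, 0.5580, 0.2970]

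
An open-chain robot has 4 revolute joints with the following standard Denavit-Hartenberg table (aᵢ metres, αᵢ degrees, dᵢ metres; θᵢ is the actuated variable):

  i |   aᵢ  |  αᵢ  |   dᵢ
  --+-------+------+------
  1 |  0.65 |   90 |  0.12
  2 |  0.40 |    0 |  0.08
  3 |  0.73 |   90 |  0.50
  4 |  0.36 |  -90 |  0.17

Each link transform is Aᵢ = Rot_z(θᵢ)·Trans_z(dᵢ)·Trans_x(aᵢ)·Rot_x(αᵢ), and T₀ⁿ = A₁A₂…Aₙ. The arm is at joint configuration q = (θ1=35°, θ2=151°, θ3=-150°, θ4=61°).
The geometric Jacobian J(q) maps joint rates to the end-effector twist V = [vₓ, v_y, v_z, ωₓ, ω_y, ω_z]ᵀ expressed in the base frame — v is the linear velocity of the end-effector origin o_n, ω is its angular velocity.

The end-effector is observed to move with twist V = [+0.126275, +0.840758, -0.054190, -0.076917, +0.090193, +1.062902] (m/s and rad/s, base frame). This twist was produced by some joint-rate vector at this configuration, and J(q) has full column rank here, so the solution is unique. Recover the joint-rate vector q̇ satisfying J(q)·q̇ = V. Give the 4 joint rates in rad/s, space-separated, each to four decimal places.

o_n = [1.5024, -0.0404, 0.1597]
J₁: ẑ×o_n = [0.0404, 1.5024, -0.0000], ω = ẑ
J2: z=[0.5736, -0.8192, 0.0000] o=[0.5324, 0.3728, 0.1200] → [-0.0325, -0.0228, 0.5575, 0.5736, -0.8192, 0.0000]
J3: z=[0.5736, -0.8192, 0.0000] o=[0.2918, 0.1066, 0.3139] → [0.1263, 0.0884, 0.9074, 0.5736, -0.8192, 0.0000]
J4: z=[0.0143, 0.0100, -0.9998] o=[1.1764, 0.1157, 0.3267] → [-0.1578, -0.3235, -0.0055, 0.0143, 0.0100, -0.9998]
q̇ = J⁺·V = [0.4170, -0.1410, 0.0230, -0.6460]

0.4170 -0.1410 0.0230 -0.6460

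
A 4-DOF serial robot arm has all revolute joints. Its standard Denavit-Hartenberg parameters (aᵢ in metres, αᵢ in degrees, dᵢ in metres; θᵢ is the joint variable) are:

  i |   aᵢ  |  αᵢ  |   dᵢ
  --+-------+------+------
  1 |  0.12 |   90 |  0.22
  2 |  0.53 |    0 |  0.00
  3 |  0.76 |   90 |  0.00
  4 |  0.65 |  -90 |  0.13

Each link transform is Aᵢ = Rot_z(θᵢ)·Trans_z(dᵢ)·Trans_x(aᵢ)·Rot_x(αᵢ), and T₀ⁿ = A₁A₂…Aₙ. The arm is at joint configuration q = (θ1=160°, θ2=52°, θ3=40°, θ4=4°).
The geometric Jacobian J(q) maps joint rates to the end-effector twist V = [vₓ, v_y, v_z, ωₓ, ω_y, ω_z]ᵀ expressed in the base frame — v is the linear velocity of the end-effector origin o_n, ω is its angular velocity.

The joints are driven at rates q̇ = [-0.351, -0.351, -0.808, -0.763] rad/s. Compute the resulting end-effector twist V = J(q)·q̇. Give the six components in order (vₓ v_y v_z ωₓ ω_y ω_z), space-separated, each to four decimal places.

o_n = [-0.4798, 0.2229, 2.0497]
J₁: ẑ×o_n = [-0.2229, -0.4798, 0.0000], ω = ẑ
J2: z=[0.3420, 0.9397, 0.0000] o=[-0.1128, 0.0410, 0.2200] → [1.7194, -0.6258, 0.4071, 0.3420, 0.9397, 0.0000]
J3: z=[0.3420, 0.9397, 0.0000] o=[-0.4194, 0.1526, 0.6376] → [1.3269, -0.4830, 0.0808, 0.3420, 0.9397, 0.0000]
J4: z=[-0.9391, 0.3418, 0.0349] o=[-0.3945, 0.1436, 1.3972] → [0.2203, 0.6099, -0.0453, -0.9391, 0.3418, 0.0349]
V = J·q̇ = [-1.7655, 0.3130, -0.1736, 0.3201, -1.3499, -0.3776]

-1.7655 0.3130 -0.1736 0.3201 -1.3499 -0.3776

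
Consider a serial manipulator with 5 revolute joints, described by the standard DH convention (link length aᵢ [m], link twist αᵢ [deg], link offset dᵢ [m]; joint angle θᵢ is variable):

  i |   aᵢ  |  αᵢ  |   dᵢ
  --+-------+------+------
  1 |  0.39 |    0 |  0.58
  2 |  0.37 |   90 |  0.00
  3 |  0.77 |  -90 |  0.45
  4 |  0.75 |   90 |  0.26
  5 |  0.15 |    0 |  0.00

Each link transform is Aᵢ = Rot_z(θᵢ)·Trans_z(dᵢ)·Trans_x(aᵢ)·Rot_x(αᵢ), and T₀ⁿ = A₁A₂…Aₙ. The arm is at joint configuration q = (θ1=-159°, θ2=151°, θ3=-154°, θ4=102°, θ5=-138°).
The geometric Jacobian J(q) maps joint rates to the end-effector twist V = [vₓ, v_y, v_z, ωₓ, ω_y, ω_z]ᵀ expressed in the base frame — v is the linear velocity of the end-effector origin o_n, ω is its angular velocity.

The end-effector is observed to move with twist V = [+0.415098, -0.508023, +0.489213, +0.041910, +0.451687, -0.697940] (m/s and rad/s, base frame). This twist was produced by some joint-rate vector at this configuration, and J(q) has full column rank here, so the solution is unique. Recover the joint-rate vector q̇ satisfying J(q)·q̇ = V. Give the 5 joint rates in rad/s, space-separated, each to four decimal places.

o_n = [-0.4713, 0.0516, 0.1572]
J₁: ẑ×o_n = [-0.0516, -0.4713, 0.0000], ω = ẑ
J2: z=[0.0000, 0.0000, 1.0000] o=[-0.3641, -0.1398, 0.5800] → [-0.1914, -0.1072, 0.0000, 0.0000, 0.0000, 1.0000]
J3: z=[-0.1392, -0.9903, 0.0000] o=[0.0023, -0.1913, 0.5800] → [0.4187, -0.0588, -0.5028, -0.1392, -0.9903, 0.0000]
J4: z=[0.4341, -0.0610, -0.8988] o=[-0.7457, -0.5406, 0.2425] → [0.5374, -0.2096, 0.2738, 0.4341, -0.0610, -0.8988]
J5: z=[-0.8417, 0.3282, -0.4288] o=[-0.3919, 0.1505, 0.0771] → [-0.0162, 0.1014, 0.1093, -0.8417, 0.3282, -0.4288]
q̇ = J⁺·V = [0.9380, -0.5730, -0.3500, 0.9460, 0.4960]

0.9380 -0.5730 -0.3500 0.9460 0.4960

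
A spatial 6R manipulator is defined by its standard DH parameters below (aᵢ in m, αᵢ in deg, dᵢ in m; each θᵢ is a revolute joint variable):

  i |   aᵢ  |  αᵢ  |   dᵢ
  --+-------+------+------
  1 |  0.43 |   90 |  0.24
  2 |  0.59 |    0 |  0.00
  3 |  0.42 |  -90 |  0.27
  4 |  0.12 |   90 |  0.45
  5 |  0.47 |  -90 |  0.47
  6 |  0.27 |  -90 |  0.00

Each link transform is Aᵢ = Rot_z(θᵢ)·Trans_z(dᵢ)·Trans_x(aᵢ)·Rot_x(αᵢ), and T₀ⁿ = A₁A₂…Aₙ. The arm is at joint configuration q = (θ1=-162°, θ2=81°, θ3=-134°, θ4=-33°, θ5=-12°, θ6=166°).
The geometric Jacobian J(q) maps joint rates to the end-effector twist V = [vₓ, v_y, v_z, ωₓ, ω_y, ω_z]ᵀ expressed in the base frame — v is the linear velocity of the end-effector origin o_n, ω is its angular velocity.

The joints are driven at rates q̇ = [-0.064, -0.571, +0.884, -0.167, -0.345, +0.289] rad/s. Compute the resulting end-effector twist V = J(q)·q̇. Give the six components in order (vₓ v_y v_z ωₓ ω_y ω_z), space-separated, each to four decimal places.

-0.2075 0.0653 0.2218 -0.2417 -0.0192 -0.1847

o_n = [-1.3179, 0.3978, 0.6915]
J₁: ẑ×o_n = [-0.3978, -1.3179, 0.0000], ω = ẑ
J2: z=[-0.3090, 0.9511, 0.0000] o=[-0.4090, -0.1329, 0.2400] → [0.4294, 0.1395, 0.7005, -0.3090, 0.9511, 0.0000]
J3: z=[-0.3090, 0.9511, 0.0000] o=[-0.4967, -0.1614, 0.8227] → [-0.1249, -0.0406, 0.6082, -0.3090, 0.9511, 0.0000]
J4: z=[-0.7595, -0.2468, 0.6018] o=[-0.8206, 0.0173, 0.4873] → [-0.2794, -0.1443, -0.4118, -0.7595, -0.2468, 0.6018]
J5: z=[0.0526, 0.8989, 0.4350] o=[-1.2402, -0.0503, 0.6778] → [-0.1826, -0.0346, 0.0935, 0.0526, 0.8989, 0.4350]
J6: z=[-0.8777, -0.1661, 0.4494] o=[-1.4393, 0.5627, 0.5155] → [0.0449, 0.2090, 0.1649, -0.8777, -0.1661, 0.4494]
V = J·q̇ = [-0.2075, 0.0653, 0.2218, -0.2417, -0.0192, -0.1847]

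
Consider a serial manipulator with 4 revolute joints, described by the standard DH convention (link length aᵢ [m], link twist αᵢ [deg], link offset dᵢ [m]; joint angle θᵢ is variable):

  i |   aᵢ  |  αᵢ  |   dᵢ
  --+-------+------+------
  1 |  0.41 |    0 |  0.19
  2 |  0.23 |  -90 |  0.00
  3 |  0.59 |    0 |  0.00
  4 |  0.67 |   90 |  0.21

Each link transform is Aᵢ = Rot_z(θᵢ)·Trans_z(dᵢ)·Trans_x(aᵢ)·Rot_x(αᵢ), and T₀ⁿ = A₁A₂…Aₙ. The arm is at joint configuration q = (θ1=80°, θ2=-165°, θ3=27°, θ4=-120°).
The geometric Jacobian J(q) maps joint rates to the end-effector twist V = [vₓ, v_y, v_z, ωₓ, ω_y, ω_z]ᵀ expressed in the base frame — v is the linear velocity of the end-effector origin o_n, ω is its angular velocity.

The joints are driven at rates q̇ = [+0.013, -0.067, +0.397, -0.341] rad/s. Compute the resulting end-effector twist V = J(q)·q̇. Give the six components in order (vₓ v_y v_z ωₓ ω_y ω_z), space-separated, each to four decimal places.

o_n = [0.3432, -0.2958, 0.5912]
J₁: ẑ×o_n = [0.2958, 0.3432, -0.0000], ω = ẑ
J2: z=[0.0000, 0.0000, 1.0000] o=[0.0712, 0.4038, 0.1900] → [0.6996, 0.2720, -0.0000, 0.0000, 0.0000, 1.0000]
J3: z=[0.9962, 0.0872, 0.0000] o=[0.0912, 0.1746, 0.1900] → [0.0350, -0.3997, -0.4906, 0.9962, 0.0872, 0.0000]
J4: z=[0.9962, 0.0872, 0.0000] o=[0.1371, -0.3490, -0.0779] → [0.0583, -0.6665, 0.0351, 0.9962, 0.0872, 0.0000]
V = J·q̇ = [-0.0490, 0.0548, -0.2067, 0.0558, 0.0049, -0.0540]

-0.0490 0.0548 -0.2067 0.0558 0.0049 -0.0540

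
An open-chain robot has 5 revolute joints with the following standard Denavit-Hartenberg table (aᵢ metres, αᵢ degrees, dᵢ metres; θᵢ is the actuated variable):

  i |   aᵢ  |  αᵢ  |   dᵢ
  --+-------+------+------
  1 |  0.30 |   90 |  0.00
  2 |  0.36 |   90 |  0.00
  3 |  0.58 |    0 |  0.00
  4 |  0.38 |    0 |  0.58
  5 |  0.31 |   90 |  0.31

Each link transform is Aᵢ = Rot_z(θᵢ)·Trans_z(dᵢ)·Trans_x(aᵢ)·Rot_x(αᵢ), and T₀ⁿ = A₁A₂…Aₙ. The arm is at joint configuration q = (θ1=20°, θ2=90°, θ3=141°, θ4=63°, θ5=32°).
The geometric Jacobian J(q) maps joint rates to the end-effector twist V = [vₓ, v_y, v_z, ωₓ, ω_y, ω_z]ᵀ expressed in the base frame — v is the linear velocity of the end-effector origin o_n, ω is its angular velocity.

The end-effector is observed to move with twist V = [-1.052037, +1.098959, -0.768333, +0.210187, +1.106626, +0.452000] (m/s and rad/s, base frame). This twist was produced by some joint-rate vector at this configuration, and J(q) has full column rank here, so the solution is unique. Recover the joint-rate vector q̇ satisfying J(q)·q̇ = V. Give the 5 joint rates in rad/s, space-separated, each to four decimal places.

0.4520 -0.9680 0.6910 0.5860 -0.7010

o_n = [1.1023, 0.4508, -0.6112]
J₁: ẑ×o_n = [-0.4508, 1.1023, 0.0000], ω = ẑ
J2: z=[0.3420, -0.9397, 0.0000] o=[0.2819, 0.1026, 0.0000] → [0.5744, 0.2091, 0.8900, 0.3420, -0.9397, 0.0000]
J3: z=[0.9397, 0.3420, -0.0000] o=[0.2819, 0.1026, 0.3600] → [-0.3322, 0.9127, 0.0466, 0.9397, 0.3420, -0.0000]
J4: z=[0.9397, 0.3420, -0.0000] o=[0.4067, -0.2404, -0.0907] → [-0.1780, 0.4891, 0.4116, 0.9397, 0.3420, -0.0000]
J5: z=[0.9397, 0.3420, -0.0000] o=[0.8989, 0.1032, -0.4379] → [-0.0593, 0.1629, 0.2570, 0.9397, 0.3420, -0.0000]
q̇ = J⁺·V = [0.4520, -0.9680, 0.6910, 0.5860, -0.7010]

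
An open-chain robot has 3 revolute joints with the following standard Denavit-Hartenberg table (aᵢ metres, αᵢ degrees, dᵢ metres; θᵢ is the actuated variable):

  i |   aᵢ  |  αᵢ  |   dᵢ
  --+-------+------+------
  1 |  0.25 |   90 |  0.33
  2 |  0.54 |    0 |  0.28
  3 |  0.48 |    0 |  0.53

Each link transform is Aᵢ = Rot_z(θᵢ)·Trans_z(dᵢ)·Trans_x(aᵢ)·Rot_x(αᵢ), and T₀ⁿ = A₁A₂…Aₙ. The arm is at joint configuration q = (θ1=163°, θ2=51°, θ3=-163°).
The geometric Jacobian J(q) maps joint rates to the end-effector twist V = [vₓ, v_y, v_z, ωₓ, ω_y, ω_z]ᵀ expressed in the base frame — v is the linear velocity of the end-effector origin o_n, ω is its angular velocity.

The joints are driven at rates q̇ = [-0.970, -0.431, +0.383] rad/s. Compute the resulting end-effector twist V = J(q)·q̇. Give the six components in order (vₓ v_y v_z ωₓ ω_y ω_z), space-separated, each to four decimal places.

o_n = [-0.1553, 0.8945, 0.3046]
J₁: ẑ×o_n = [-0.8945, -0.1553, 0.0000], ω = ẑ
J2: z=[0.2924, 0.9563, 0.0000] o=[-0.2391, 0.0731, 0.3300] → [-0.0243, 0.0074, 0.1600, 0.2924, 0.9563, 0.0000]
J3: z=[0.2924, 0.9563, 0.0000] o=[-0.4822, 0.4402, 0.7497] → [-0.4256, 0.1301, -0.1798, 0.2924, 0.9563, 0.0000]
V = J·q̇ = [0.7151, 0.1973, -0.1378, -0.0140, -0.0459, -0.9700]

0.7151 0.1973 -0.1378 -0.0140 -0.0459 -0.9700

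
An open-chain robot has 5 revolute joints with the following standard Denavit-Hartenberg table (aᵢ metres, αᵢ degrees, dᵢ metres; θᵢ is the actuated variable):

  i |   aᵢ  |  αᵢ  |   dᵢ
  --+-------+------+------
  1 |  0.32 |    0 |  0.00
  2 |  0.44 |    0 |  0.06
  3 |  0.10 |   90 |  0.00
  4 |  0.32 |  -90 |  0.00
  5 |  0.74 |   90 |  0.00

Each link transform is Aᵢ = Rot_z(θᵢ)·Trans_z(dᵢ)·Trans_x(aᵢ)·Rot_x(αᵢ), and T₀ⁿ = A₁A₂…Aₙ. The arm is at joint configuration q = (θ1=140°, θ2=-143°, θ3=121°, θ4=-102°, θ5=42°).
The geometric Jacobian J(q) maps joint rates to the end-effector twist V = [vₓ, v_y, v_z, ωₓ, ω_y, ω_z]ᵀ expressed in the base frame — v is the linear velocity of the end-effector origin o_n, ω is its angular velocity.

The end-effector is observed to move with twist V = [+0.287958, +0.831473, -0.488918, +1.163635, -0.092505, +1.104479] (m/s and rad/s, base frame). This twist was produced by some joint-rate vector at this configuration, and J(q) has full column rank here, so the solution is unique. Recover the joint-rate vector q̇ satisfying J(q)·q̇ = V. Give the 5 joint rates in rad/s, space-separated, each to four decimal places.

-0.1230 0.9020 0.1920 0.9840 -0.6420

o_n = [-0.2050, -0.1212, -0.7909]
J₁: ẑ×o_n = [0.1212, -0.2050, 0.0000], ω = ẑ
J2: z=[0.0000, 0.0000, 1.0000] o=[-0.2451, 0.2057, 0.0000] → [0.3269, 0.0402, -0.0000, 0.0000, 0.0000, 1.0000]
J3: z=[0.0000, 0.0000, 1.0000] o=[0.1943, 0.1827, 0.0600] → [0.3039, -0.3992, 0.0000, 0.0000, 0.0000, 1.0000]
J4: z=[0.8829, 0.4695, 0.0000] o=[0.1473, 0.2710, 0.0600] → [-0.3995, 0.7513, -0.1809, 0.8829, 0.4695, 0.0000]
J5: z=[-0.4592, 0.8637, -0.2079] o=[0.1786, 0.2122, -0.2530] → [-0.5339, -0.1673, 0.4843, -0.4592, 0.8637, -0.2079]
q̇ = J⁺·V = [-0.1230, 0.9020, 0.1920, 0.9840, -0.6420]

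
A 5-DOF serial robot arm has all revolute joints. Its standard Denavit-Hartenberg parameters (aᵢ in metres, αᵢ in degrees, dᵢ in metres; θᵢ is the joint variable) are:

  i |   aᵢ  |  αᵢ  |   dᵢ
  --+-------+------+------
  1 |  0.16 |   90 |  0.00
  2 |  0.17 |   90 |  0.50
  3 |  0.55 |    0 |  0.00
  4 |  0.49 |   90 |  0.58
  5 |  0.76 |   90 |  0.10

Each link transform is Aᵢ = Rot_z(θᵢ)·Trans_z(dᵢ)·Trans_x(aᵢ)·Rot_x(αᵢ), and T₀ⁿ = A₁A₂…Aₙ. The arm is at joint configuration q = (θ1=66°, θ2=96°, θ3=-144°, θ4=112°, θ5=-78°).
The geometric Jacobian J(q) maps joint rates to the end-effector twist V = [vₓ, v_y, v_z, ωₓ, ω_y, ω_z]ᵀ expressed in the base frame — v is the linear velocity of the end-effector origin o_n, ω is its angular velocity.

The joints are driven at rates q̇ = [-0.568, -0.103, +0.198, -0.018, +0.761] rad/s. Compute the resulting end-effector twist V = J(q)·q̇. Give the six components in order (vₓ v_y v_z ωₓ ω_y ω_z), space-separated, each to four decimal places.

-0.1972 0.3269 0.6491 -0.5937 0.5064 -0.9502

o_n = [-0.2402, 0.0788, 0.2033]
J₁: ẑ×o_n = [-0.0788, -0.2402, 0.0000], ω = ẑ
J2: z=[0.9135, -0.4067, 0.0000] o=[0.0651, 0.1462, 0.0000] → [-0.0827, -0.1857, -0.1857, 0.9135, -0.4067, 0.0000]
J3: z=[0.4045, 0.9085, 0.1045] o=[0.5146, -0.0734, 0.1691] → [0.0152, -0.0927, 0.7474, 0.4045, 0.9085, 0.1045]
J4: z=[0.4045, 0.9085, 0.1045] o=[0.2382, 0.1005, -0.2735] → [0.4354, -0.2429, 0.4259, 0.4045, 0.9085, 0.1045]
J5: z=[-0.7522, 0.3955, -0.5270] o=[0.2179, 0.6934, 0.2004] → [-0.3228, 0.2436, 0.6435, -0.7522, 0.3955, -0.5270]
V = J·q̇ = [-0.1972, 0.3269, 0.6491, -0.5937, 0.5064, -0.9502]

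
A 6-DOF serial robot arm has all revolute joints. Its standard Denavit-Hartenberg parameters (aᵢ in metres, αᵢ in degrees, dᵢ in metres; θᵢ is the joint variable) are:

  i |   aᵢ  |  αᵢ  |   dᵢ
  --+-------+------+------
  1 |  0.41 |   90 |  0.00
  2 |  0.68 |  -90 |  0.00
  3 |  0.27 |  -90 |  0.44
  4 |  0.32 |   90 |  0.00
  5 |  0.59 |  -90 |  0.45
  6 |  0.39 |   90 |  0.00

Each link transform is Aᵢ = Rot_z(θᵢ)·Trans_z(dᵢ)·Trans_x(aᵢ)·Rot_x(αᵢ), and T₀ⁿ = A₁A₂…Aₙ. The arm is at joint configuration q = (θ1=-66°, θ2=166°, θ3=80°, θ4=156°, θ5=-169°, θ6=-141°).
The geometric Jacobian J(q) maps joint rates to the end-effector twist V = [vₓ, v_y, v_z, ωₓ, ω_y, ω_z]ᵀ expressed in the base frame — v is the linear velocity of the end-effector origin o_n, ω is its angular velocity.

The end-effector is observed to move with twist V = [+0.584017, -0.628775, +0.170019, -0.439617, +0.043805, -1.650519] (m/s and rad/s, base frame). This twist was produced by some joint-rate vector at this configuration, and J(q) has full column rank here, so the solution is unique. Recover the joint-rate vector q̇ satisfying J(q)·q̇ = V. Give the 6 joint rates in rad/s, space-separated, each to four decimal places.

-0.9940 0.0400 0.2980 0.6150 -0.4920 0.7410

o_n = [0.3196, 0.5126, 0.4040]
J₁: ẑ×o_n = [-0.5126, 0.3196, 0.0000], ω = ẑ
J2: z=[-0.9135, -0.4067, 0.0000] o=[0.1668, -0.3746, 0.0000] → [-0.1643, 0.3690, -0.7483, -0.9135, -0.4067, 0.0000]
J3: z=[-0.0984, 0.2210, -0.9703] o=[-0.1016, 0.2282, 0.1645] → [0.3289, -0.3851, -0.1211, -0.0984, 0.2210, -0.9703]
J4: z=[0.5473, -0.8023, -0.2382] o=[0.0795, 0.4752, -0.2511] → [-0.5166, -0.4157, 0.2131, 0.5473, -0.8023, -0.2382]
J5: z=[0.4279, 0.0236, 0.9035] o=[-0.1507, 0.2843, -0.1371] → [-0.1935, 0.1933, 0.0866, 0.4279, 0.0236, 0.9035]
J6: z=[-0.6745, 0.6738, 0.3019] o=[0.3969, 0.7307, 0.0900] → [0.2774, 0.1884, 0.1992, -0.6745, 0.6738, 0.3019]
q̇ = J⁺·V = [-0.9940, 0.0400, 0.2980, 0.6150, -0.4920, 0.7410]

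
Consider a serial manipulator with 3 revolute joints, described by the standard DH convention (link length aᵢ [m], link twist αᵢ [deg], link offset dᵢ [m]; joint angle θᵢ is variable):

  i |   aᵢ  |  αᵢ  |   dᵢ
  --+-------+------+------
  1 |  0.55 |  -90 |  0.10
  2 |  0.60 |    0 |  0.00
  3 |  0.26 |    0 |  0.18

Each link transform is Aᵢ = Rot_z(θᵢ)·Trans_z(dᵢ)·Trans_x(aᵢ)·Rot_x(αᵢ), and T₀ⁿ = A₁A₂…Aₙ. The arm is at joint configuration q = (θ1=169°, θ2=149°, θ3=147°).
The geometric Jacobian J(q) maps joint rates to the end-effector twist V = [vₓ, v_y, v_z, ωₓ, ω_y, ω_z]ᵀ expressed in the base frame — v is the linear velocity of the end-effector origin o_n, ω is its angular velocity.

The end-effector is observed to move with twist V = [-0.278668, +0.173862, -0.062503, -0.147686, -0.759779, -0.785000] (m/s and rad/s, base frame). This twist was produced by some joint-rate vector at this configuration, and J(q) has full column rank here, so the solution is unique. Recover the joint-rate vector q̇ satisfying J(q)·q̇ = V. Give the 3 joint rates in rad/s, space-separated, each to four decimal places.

-0.7850 0.0500 0.7240

o_n = [-0.1813, -0.1481, 0.0247]
J₁: ẑ×o_n = [0.1481, -0.1813, 0.0000], ω = ẑ
J2: z=[-0.1908, -0.9816, 0.0000] o=[-0.5399, 0.1049, 0.1000] → [0.0740, -0.0144, 0.4003, -0.1908, -0.9816, 0.0000]
J3: z=[-0.1908, -0.9816, 0.0000] o=[-0.0350, 0.0068, -0.2090] → [-0.2294, 0.0446, -0.1140, -0.1908, -0.9816, 0.0000]
q̇ = J⁺·V = [-0.7850, 0.0500, 0.7240]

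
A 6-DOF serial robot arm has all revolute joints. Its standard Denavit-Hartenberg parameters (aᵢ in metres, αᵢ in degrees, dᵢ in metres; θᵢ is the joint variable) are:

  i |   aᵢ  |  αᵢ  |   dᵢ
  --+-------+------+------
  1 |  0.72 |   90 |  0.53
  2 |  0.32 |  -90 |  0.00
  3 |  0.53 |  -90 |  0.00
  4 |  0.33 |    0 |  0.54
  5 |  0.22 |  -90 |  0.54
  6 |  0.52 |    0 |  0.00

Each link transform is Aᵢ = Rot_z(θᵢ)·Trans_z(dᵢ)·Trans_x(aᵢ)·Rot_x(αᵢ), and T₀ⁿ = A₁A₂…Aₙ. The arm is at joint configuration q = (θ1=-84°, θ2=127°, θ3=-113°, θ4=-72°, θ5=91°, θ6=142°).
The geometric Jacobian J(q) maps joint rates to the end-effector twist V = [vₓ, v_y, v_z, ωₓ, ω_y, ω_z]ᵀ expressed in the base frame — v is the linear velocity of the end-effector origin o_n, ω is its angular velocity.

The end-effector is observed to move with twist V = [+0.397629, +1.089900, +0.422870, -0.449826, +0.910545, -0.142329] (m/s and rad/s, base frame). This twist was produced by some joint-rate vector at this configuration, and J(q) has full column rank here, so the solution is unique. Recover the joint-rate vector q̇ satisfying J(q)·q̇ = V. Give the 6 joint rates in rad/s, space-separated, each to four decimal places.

-0.4930 0.1180 0.8920 -0.0250 0.9020 0.3620

o_n = [-0.7187, 0.0120, 0.9769]
J₁: ẑ×o_n = [-0.0120, -0.7187, 0.0000], ω = ẑ
J2: z=[-0.9945, -0.1045, 0.0000] o=[0.0753, -0.7161, 0.5300] → [-0.0467, 0.4444, -0.8071, -0.9945, -0.1045, 0.0000]
J3: z=[-0.0835, 0.7943, -0.6018] o=[0.0551, -0.5245, 0.7856] → [0.4749, 0.4817, 0.5698, -0.0835, 0.7943, -0.6018]
J4: z=[-0.4465, 0.5101, 0.7351] o=[-0.4170, -0.6995, 0.6202] → [-0.3411, -0.0625, -0.1638, -0.4465, 0.5101, 0.7351]
J5: z=[-0.4465, 0.5101, 0.7351] o=[-0.7752, -0.2084, 0.7965] → [-0.0700, 0.1221, -0.1273, -0.4465, 0.5101, 0.7351]
J6: z=[0.3690, -0.6435, 0.6706] o=[-1.1956, -0.0585, 1.1716] → [0.0780, 0.3917, 0.3330, 0.3690, -0.6435, 0.6706]
q̇ = J⁺·V = [-0.4930, 0.1180, 0.8920, -0.0250, 0.9020, 0.3620]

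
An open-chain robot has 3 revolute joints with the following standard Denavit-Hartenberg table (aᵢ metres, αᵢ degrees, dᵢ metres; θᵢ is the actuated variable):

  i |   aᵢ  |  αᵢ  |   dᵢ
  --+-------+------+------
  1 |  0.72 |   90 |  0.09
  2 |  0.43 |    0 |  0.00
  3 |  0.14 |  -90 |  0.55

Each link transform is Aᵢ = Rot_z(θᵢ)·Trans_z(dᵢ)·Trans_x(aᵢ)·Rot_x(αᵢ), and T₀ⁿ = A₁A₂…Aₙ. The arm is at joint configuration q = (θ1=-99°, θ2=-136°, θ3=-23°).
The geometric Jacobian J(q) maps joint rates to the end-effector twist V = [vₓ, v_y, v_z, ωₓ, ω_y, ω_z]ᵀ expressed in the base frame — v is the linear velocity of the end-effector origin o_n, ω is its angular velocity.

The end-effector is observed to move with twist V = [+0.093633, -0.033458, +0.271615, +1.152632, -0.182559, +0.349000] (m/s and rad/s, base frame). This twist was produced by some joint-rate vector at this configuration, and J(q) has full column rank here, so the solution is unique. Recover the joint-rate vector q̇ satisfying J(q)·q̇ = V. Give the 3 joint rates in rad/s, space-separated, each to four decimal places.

0.3490 -0.3850 -0.7820

o_n = [-0.5870, -0.1905, -0.2589]
J₁: ẑ×o_n = [0.1905, -0.5870, 0.0000], ω = ẑ
J2: z=[-0.9877, 0.1564, 0.0000] o=[-0.1126, -0.7111, 0.0900] → [-0.0546, -0.3446, -0.4400, -0.9877, 0.1564, 0.0000]
J3: z=[-0.9877, 0.1564, 0.0000] o=[-0.0642, -0.4056, -0.2087] → [-0.0078, -0.0496, -0.1307, -0.9877, 0.1564, 0.0000]
q̇ = J⁺·V = [0.3490, -0.3850, -0.7820]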